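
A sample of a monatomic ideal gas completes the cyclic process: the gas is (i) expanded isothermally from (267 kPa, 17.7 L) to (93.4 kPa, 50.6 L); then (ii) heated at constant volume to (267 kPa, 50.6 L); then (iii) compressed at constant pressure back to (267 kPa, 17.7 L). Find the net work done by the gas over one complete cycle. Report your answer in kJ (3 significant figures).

W_net ≈ -3.82 kJ

Leg (i): W = PᵢVᵢ ln(V_f/Vᵢ) = (4726) ln(50.6/17.7) = 4964 J.
Leg (ii): W = 0.
Leg (iii): W = PΔV = (267)(17.7 − 50.6) = -8784 J.
W_net = 4964 − 8784 = -3820 J.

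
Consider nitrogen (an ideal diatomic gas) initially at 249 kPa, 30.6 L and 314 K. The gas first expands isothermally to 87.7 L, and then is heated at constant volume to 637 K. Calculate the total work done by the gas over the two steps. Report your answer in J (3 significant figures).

Step 1 (isothermal): W = P₁V₁ ln(V₂/V₁) = (7619) ln(87.7/30.6) = 8023 J.
Step 2 (isochoric): W = 0 (constant volume).
W_total = 8023 + 0 = 8023 J.

W_total ≈ 8020 J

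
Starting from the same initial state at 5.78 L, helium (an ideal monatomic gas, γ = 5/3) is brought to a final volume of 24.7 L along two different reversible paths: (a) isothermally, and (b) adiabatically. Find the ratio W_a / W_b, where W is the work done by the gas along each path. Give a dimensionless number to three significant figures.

W_a / W_b ≈ 1.56

Path (a) isothermal: W = P₁V₁ ln(V₂/V₁) → W_a/(P₁V₁) = 1.452.
Path (b) adiabatic: W = P₁V₁(1 − (V₁/V₂)^(γ−1))/(γ−1) → W_b/(P₁V₁) = 0.9304.
W_a / W_b = 1.452 / 0.9304 = 1.561.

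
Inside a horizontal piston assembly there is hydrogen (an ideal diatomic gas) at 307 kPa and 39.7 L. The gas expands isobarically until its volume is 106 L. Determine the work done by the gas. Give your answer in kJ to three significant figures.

Isobaric: W = P ΔV.
W = (307 kPa)(106 − 39.7 L) = (307)(66.3) = 20354 J.

W ≈ 20.4 kJ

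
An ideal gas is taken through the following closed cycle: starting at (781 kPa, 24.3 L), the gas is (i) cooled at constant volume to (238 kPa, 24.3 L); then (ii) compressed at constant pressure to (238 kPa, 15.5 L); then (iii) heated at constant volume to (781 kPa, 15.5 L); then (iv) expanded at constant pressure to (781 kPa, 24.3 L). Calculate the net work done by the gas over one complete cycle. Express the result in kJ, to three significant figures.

Constant-volume legs do no work.
W(ii) = (238)(15.5 − 24.3) = -2094 J; W(iv) = (781)(24.3 − 15.5) = 6873 J.
W_net = -2094 + 6873 = 4778 J (the clockwise enclosed area).

W_net ≈ 4.78 kJ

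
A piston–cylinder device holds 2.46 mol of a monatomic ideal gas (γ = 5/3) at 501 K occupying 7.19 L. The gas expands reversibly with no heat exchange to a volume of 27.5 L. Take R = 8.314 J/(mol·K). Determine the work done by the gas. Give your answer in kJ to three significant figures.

Adiabatic: TV^(γ−1) = const with γ = 5/3.
T₂ = T₁ (V₁/V₂)^(γ−1) = 501 × (7.19/27.5)^0.667 = 501 × 0.4089 = 204.8 K.
W_by = nCᵥ(T₁ − T₂) = (2.46)(12.47)(501 − 204.8) = 9085 J.

W ≈ 9.09 kJ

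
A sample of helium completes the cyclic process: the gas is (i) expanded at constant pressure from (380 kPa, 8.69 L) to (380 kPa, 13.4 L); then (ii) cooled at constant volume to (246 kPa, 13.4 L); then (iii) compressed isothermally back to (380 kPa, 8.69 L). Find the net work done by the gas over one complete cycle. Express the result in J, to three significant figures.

Leg (i): W = PΔV = (380)(13.4 − 8.69) = 1790 J.
Leg (ii): W = 0.
Leg (iii): W = PᵢVᵢ ln(V_f/Vᵢ) = (3296) ln(8.69/13.4) = -1428 J.
W_net = 1790 − 1428 = 362.2 J.

W_net ≈ 362 J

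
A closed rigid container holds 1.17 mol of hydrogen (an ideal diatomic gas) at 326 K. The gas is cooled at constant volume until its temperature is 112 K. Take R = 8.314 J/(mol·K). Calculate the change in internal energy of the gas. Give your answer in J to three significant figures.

ΔU ≈ -5200 J

Constant volume ⇒ W = 0, so Q = ΔU = nCᵥΔT with Cᵥ = 5R/2 = 20.79 J/(mol·K).
ΔU = (1.17)(20.79)(112 − 326) = -5204 J.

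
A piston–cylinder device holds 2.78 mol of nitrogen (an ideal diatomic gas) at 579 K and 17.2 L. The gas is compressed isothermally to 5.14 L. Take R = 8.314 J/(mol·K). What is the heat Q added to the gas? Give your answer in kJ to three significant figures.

Q ≈ -16.2 kJ

Isothermal ⇒ ΔU = 0, so Q = W = nRT ln(V₂/V₁).
Q = (2.78)(8.314)(579) ln(5.14/17.2) = 13382 × -1.208 = -16164 J.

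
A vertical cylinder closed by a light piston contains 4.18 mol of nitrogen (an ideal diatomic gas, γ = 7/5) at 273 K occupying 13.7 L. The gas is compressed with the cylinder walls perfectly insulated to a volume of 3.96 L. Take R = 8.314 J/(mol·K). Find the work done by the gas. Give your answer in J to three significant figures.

Adiabatic: TV^(γ−1) = const with γ = 7/5.
T₂ = T₁ (V₁/V₂)^(γ−1) = 273 × (13.7/3.96)^0.4 = 273 × 1.643 = 448.5 K.
W_by = nCᵥ(T₁ − T₂) = (4.18)(20.79)(273 − 448.5) = -15249 J.

W ≈ -15200 J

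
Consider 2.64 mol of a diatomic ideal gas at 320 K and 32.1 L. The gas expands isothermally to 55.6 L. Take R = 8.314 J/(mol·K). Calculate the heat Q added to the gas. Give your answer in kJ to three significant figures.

Q ≈ 3.86 kJ

Isothermal ⇒ ΔU = 0, so Q = W = nRT ln(V₂/V₁).
Q = (2.64)(8.314)(320) ln(55.6/32.1) = 7024 × 0.5493 = 3858 J.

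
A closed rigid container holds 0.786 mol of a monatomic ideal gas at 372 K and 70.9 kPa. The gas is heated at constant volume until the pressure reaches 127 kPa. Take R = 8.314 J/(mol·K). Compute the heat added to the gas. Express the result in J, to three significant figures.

Constant volume ⇒ W = 0, so Q = ΔU = nCᵥΔT with Cᵥ = 3R/2 = 12.47 J/(mol·K).
At constant V, T₂/T₁ = P₂/P₁ ⇒ ΔT = T₁(P₂/P₁ − 1) = 372·(127/70.9 − 1) = 294.3 K.
ΔU = (0.786)(12.47)(294.3) = 2885 J.

Q ≈ 2890 J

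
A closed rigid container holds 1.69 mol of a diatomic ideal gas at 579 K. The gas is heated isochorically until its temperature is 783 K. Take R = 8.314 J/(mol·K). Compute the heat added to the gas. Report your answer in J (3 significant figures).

Constant volume ⇒ W = 0, so Q = ΔU = nCᵥΔT with Cᵥ = 5R/2 = 20.79 J/(mol·K).
ΔU = (1.69)(20.79)(783 − 579) = 7166 J.

Q ≈ 7170 J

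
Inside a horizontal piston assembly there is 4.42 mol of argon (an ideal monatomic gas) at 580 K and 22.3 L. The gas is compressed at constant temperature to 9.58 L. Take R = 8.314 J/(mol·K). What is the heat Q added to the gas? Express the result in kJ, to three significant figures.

Q ≈ -18.0 kJ

Isothermal ⇒ ΔU = 0, so Q = W = nRT ln(V₂/V₁).
Q = (4.42)(8.314)(580) ln(9.58/22.3) = 21314 × -0.8449 = -18008 J.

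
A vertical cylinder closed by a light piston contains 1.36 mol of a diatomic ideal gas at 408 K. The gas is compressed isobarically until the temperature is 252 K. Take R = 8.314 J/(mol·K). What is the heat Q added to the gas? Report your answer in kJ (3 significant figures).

Q ≈ -6.17 kJ

Isobaric: W = nRΔT = (1.36)(8.314)(-156) = -1764 J.
ΔU = nCᵥΔT with Cᵥ = 5R/2: ΔU = (1.36)(20.79)(-156) = -4410 J.
Q = ΔU + W = -4410 − 1764 = -6174 J.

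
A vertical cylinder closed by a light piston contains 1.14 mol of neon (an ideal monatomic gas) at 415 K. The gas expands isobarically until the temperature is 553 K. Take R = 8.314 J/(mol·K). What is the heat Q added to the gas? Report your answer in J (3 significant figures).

Q ≈ 3270 J

Isobaric: W = nRΔT = (1.14)(8.314)(138) = 1308 J.
ΔU = nCᵥΔT with Cᵥ = 3R/2: ΔU = (1.14)(12.47)(138) = 1962 J.
Q = ΔU + W = 1962 + 1308 = 3270 J.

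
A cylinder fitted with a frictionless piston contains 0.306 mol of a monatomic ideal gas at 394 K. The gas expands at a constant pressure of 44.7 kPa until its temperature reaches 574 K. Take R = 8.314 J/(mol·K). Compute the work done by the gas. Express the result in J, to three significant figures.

Isobaric: W = P ΔV = nR ΔT.
W = (0.306)(8.314)(574 − 394) = 457.9 J.

W ≈ 458 J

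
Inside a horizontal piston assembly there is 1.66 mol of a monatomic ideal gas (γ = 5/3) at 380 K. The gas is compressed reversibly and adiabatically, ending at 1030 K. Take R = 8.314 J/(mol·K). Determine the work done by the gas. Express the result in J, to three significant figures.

W ≈ -13500 J

Adiabatic ⇒ Q = 0, so W_by = −ΔU = nCᵥ(T₁ − T₂).
Cᵥ = 3R/2 = 12.47 J/(mol·K).
W = (1.66)(12.47)(380 − 1030) = -13456 J.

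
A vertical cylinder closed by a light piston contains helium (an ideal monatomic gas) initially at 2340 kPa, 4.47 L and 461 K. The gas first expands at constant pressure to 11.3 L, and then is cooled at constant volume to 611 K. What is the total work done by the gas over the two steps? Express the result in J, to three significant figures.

W_total ≈ 16000 J

Step 1 (isobaric): W = PΔV = (2340 kPa)(11.3 − 4.47 L) = 15982 J.
Step 2 (isochoric): W = 0 (constant volume).
W_total = 15982 + 0 = 15982 J.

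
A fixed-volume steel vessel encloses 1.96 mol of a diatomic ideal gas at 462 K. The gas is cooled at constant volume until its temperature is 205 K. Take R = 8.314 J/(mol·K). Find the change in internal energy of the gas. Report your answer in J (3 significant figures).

ΔU ≈ -10500 J

Constant volume ⇒ W = 0, so Q = ΔU = nCᵥΔT with Cᵥ = 5R/2 = 20.79 J/(mol·K).
ΔU = (1.96)(20.79)(205 − 462) = -10470 J.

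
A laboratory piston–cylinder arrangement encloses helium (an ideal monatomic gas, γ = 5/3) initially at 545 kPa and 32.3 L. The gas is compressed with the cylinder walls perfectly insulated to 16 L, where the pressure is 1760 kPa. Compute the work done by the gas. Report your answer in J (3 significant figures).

Adiabatic: W = (P₁V₁ − P₂V₂)/(γ − 1) with γ = 5/3.
P₁V₁ = 17604 J, P₂V₂ = 28160 J.
W = (17604 − 28160) / 0.6667 = -15835 J.

W ≈ -15800 J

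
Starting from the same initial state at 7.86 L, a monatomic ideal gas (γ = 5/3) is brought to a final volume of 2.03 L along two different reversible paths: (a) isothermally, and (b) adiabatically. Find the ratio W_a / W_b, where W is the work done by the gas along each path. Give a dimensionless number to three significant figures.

Path (a) isothermal: W = P₁V₁ ln(V₂/V₁) → W_a/(P₁V₁) = -1.354.
Path (b) adiabatic: W = P₁V₁(1 − (V₁/V₂)^(γ−1))/(γ−1) → W_b/(P₁V₁) = -2.199.
W_a / W_b = -1.354 / -2.199 = 0.6157.

W_a / W_b ≈ 0.616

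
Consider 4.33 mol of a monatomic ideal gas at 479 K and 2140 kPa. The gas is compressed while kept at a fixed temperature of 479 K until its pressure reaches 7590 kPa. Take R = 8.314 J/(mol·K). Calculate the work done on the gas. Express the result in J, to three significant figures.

W ≈ 21800 J

Isothermal process: W = nRT ln(V₂/V₁) = nRT ln(P₁/P₂).
W = (4.33)(8.314)(479) × ln(2140/7590)
  = 17244 × ln(0.2819) = 17244 × -1.266
W_by_gas = -21831 J; work on gas = −W_by = 21831 J.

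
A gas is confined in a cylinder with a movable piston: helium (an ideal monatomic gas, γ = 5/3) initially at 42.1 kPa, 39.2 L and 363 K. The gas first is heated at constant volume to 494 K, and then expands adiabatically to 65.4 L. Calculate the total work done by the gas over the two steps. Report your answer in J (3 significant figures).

Step 1 (isochoric): W = 0 (constant volume).
After step 1: P = 57.29 kPa (V unchanged).
Step 2 (adiabatic): W = (P₁V₁ − P₂V₂)/(γ−1) = (2246 − 1597)/0.667 = 973.9 J.
W_total = 0 + 973.9 = 973.9 J.

W_total ≈ 974 J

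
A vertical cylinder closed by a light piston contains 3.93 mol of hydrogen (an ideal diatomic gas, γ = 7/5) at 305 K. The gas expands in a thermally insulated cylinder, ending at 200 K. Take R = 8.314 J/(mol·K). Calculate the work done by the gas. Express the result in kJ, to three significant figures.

W ≈ 8.58 kJ

Adiabatic ⇒ Q = 0, so W_by = −ΔU = nCᵥ(T₁ − T₂).
Cᵥ = 5R/2 = 20.79 J/(mol·K).
W = (3.93)(20.79)(305 − 200) = 8577 J.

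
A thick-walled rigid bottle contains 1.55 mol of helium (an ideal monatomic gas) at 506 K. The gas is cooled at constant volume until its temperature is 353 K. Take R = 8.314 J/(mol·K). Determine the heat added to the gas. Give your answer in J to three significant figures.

Constant volume ⇒ W = 0, so Q = ΔU = nCᵥΔT with Cᵥ = 3R/2 = 12.47 J/(mol·K).
ΔU = (1.55)(12.47)(353 − 506) = -2957 J.

Q ≈ -2960 J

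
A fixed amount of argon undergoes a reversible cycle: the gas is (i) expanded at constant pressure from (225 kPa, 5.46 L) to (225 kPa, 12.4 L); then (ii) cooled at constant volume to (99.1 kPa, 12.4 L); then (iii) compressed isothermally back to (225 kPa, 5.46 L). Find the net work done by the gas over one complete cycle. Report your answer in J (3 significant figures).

W_net ≈ 554 J

Leg (i): W = PΔV = (225)(12.4 − 5.46) = 1562 J.
Leg (ii): W = 0.
Leg (iii): W = PᵢVᵢ ln(V_f/Vᵢ) = (1229) ln(5.46/12.4) = -1008 J.
W_net = 1562 − 1008 = 553.5 J.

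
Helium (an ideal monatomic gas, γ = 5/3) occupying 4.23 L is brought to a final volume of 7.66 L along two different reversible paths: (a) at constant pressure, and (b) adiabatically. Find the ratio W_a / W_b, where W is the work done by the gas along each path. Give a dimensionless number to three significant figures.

Path (a) isobaric: W = P₁(V₂ − V₁) → W_a/(P₁V₁) = 0.8109.
Path (b) adiabatic: W = P₁V₁(1 − (V₁/V₂)^(γ−1))/(γ−1) → W_b/(P₁V₁) = 0.4904.
W_a / W_b = 0.8109 / 0.4904 = 1.654.

W_a / W_b ≈ 1.65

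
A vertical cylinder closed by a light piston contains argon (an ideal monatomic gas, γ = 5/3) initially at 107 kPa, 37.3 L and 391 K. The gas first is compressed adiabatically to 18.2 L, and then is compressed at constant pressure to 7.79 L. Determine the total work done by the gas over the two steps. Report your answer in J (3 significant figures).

W_total ≈ -7360 J

Step 1 (adiabatic): W = (P₁V₁ − P₂V₂)/(γ−1) = (3991 − 6439)/0.667 = -3673 J.
After step 1: P = 353.8 kPa, V = 18.2 L, T = 630.9 K.
Step 2 (isobaric): W = PΔV = (353.8 kPa)(7.79 − 18.2 L) = -3683 J.
W_total = -3673 − 3683 = -7356 J.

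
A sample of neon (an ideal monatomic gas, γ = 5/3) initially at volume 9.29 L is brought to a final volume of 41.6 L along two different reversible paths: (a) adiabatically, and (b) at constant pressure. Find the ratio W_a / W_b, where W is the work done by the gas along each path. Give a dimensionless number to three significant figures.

W_a / W_b ≈ 0.273

Path (a) adiabatic: W = P₁V₁(1 − (V₁/V₂)^(γ−1))/(γ−1) → W_a/(P₁V₁) = 0.9479.
Path (b) isobaric: W = P₁(V₂ − V₁) → W_b/(P₁V₁) = 3.478.
W_a / W_b = 0.9479 / 3.478 = 0.2725.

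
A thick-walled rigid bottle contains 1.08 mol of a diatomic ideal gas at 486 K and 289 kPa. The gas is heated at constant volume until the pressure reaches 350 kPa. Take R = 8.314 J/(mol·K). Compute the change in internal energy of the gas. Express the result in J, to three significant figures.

ΔU ≈ 2300 J

Constant volume ⇒ W = 0, so Q = ΔU = nCᵥΔT with Cᵥ = 5R/2 = 20.79 J/(mol·K).
At constant V, T₂/T₁ = P₂/P₁ ⇒ ΔT = T₁(P₂/P₁ − 1) = 486·(350/289 − 1) = 102.6 K.
ΔU = (1.08)(20.79)(102.6) = 2303 J.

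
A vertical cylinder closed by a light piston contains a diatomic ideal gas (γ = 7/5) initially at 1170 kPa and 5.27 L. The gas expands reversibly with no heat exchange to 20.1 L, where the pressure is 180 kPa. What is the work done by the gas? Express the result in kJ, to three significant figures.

Adiabatic: W = (P₁V₁ − P₂V₂)/(γ − 1) with γ = 7/5.
P₁V₁ = 6166 J, P₂V₂ = 3618 J.
W = (6166 − 3618) / 0.4 = 6370 J.

W ≈ 6.37 kJ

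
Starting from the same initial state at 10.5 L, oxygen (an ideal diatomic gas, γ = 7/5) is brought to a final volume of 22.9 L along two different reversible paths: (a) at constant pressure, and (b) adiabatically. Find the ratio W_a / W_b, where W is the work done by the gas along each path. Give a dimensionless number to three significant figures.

W_a / W_b ≈ 1.76

Path (a) isobaric: W = P₁(V₂ − V₁) → W_a/(P₁V₁) = 1.181.
Path (b) adiabatic: W = P₁V₁(1 − (V₁/V₂)^(γ−1))/(γ−1) → W_b/(P₁V₁) = 0.6699.
W_a / W_b = 1.181 / 0.6699 = 1.763.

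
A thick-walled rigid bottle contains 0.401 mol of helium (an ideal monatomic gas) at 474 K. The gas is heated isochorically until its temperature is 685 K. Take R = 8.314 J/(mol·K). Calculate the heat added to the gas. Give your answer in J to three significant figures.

Q ≈ 1060 J

Constant volume ⇒ W = 0, so Q = ΔU = nCᵥΔT with Cᵥ = 3R/2 = 12.47 J/(mol·K).
ΔU = (0.401)(12.47)(685 − 474) = 1055 J.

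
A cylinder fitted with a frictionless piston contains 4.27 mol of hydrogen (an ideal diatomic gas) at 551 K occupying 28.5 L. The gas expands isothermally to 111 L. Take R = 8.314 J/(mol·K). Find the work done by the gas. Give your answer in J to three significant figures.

Isothermal: W = nRT ln(V₂/V₁).
W = (4.27)(8.314)(551) × ln(111/28.5)
  = 19561 × 1.36
W_by_gas = 26596 J.

W ≈ 26600 J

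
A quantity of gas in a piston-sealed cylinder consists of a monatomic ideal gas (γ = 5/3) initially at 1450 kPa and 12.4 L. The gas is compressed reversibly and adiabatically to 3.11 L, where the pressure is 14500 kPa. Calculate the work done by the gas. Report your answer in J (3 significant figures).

Adiabatic: W = (P₁V₁ − P₂V₂)/(γ − 1) with γ = 5/3.
P₁V₁ = 17980 J, P₂V₂ = 45095 J.
W = (17980 − 45095) / 0.6667 = -40672 J.

W ≈ -40700 J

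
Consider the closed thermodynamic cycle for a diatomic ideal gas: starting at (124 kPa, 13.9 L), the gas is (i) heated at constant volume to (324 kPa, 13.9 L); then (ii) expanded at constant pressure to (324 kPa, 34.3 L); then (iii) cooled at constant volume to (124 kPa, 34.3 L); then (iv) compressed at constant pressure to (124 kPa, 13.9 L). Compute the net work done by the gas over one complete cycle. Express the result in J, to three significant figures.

Constant-volume legs do no work.
W(ii) = (324)(34.3 − 13.9) = 6610 J; W(iv) = (124)(13.9 − 34.3) = -2530 J.
W_net = 6610 − 2530 = 4080 J (the clockwise enclosed area).

W_net ≈ 4080 J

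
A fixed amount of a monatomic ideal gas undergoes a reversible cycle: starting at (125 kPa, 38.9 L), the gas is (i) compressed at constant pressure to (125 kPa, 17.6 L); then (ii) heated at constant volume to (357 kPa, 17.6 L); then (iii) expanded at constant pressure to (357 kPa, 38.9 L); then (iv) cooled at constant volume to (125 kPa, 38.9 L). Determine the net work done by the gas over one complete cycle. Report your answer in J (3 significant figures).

Constant-volume legs do no work.
W(i) = (125)(17.6 − 38.9) = -2662 J; W(iii) = (357)(38.9 − 17.6) = 7604 J.
W_net = -2662 + 7604 = 4942 J (the clockwise enclosed area).

W_net ≈ 4940 J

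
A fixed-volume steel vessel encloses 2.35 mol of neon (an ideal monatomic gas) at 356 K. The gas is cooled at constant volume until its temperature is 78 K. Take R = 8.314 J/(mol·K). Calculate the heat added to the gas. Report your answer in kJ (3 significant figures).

Constant volume ⇒ W = 0, so Q = ΔU = nCᵥΔT with Cᵥ = 3R/2 = 12.47 J/(mol·K).
ΔU = (2.35)(12.47)(78 − 356) = -8147 J.

Q ≈ -8.15 kJ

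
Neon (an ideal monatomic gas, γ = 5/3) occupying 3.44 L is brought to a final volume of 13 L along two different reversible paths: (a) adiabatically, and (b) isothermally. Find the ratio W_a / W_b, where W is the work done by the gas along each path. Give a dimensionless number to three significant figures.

W_a / W_b ≈ 0.663

Path (a) adiabatic: W = P₁V₁(1 − (V₁/V₂)^(γ−1))/(γ−1) → W_a/(P₁V₁) = 0.8817.
Path (b) isothermal: W = P₁V₁ ln(V₂/V₁) → W_b/(P₁V₁) = 1.329.
W_a / W_b = 0.8817 / 1.329 = 0.6632.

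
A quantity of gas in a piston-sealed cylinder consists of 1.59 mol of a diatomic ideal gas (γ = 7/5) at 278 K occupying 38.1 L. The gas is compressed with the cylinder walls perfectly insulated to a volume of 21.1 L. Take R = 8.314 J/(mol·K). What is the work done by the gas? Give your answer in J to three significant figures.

Adiabatic: TV^(γ−1) = const with γ = 7/5.
T₂ = T₁ (V₁/V₂)^(γ−1) = 278 × (38.1/21.1)^0.4 = 278 × 1.267 = 352.1 K.
W_by = nCᵥ(T₁ − T₂) = (1.59)(20.79)(278 − 352.1) = -2450 J.

W ≈ -2450 J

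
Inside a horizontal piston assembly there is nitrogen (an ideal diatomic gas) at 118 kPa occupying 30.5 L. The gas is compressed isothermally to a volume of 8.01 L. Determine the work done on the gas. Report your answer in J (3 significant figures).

Isothermal: W = nRT ln(V₂/V₁) = P₁V₁ ln(V₂/V₁).
P₁V₁ = (118 kPa)(30.5 L) = 3599 J.
W = 3599 × ln(8.01/30.5) = 3599 × -1.337
W_by_gas = -4812 J; work on gas = −W_by = 4812 J.

W ≈ 4810 J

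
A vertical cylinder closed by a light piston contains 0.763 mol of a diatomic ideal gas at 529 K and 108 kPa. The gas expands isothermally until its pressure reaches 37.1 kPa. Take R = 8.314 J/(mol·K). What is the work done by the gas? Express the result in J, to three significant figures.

Isothermal process: W = nRT ln(V₂/V₁) = nRT ln(P₁/P₂).
W = (0.763)(8.314)(529) × ln(108/37.1)
  = 3356 × ln(2.911) = 3356 × 1.069
W_by_gas = 3586 J.

W ≈ 3590 J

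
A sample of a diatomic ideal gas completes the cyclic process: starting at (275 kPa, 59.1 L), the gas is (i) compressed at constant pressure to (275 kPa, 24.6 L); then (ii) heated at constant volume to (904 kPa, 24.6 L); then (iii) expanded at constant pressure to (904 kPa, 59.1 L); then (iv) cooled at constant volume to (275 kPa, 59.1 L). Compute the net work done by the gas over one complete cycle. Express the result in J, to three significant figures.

W_net ≈ 21700 J

Constant-volume legs do no work.
W(i) = (275)(24.6 − 59.1) = -9488 J; W(iii) = (904)(59.1 − 24.6) = 31188 J.
W_net = -9488 + 31188 = 21700 J (the clockwise enclosed area).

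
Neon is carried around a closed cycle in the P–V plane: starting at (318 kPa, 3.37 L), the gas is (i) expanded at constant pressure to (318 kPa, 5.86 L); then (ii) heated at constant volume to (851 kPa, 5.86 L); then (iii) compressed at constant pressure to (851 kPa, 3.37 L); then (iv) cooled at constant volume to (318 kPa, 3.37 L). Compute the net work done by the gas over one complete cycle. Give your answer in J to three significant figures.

W_net ≈ -1330 J

Constant-volume legs do no work.
W(i) = (318)(5.86 − 3.37) = 791.8 J; W(iii) = (851)(3.37 − 5.86) = -2119 J.
W_net = 791.8 − 2119 = -1327 J (the counter-clockwise enclosed area).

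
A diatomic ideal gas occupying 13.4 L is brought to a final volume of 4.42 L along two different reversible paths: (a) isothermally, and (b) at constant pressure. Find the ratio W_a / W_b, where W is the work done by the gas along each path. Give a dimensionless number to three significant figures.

W_a / W_b ≈ 1.66

Path (a) isothermal: W = P₁V₁ ln(V₂/V₁) → W_a/(P₁V₁) = -1.109.
Path (b) isobaric: W = P₁(V₂ − V₁) → W_b/(P₁V₁) = -0.6701.
W_a / W_b = -1.109 / -0.6701 = 1.655.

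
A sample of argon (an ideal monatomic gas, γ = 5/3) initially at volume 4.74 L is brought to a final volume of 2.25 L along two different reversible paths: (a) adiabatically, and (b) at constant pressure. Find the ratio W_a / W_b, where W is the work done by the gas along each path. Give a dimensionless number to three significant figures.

W_a / W_b ≈ 1.84

Path (a) adiabatic: W = P₁V₁(1 − (V₁/V₂)^(γ−1))/(γ−1) → W_a/(P₁V₁) = -0.965.
Path (b) isobaric: W = P₁(V₂ − V₁) → W_b/(P₁V₁) = -0.5253.
W_a / W_b = -0.965 / -0.5253 = 1.837.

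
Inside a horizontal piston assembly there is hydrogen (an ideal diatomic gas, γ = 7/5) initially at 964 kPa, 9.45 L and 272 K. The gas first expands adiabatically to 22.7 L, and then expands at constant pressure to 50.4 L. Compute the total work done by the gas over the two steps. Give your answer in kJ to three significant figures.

W_total ≈ 14.6 kJ

Step 1 (adiabatic): W = (P₁V₁ − P₂V₂)/(γ−1) = (9110 − 6416)/0.4 = 6734 J.
After step 1: P = 282.6 kPa, V = 22.7 L, T = 191.6 K.
Step 2 (isobaric): W = PΔV = (282.6 kPa)(50.4 − 22.7 L) = 7829 J.
W_total = 6734 + 7829 = 14564 J.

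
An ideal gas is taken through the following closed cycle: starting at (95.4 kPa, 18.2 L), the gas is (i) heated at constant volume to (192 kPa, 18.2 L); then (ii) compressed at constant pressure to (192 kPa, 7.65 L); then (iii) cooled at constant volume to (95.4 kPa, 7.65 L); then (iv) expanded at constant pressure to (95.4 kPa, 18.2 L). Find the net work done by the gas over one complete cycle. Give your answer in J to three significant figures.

W_net ≈ -1020 J

Constant-volume legs do no work.
W(ii) = (192)(7.65 − 18.2) = -2026 J; W(iv) = (95.4)(18.2 − 7.65) = 1006 J.
W_net = -2026 + 1006 = -1019 J (the counter-clockwise enclosed area).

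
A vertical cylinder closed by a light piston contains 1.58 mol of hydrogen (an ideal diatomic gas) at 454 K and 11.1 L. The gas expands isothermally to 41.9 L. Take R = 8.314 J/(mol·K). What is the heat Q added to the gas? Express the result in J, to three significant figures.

Isothermal ⇒ ΔU = 0, so Q = W = nRT ln(V₂/V₁).
Q = (1.58)(8.314)(454) ln(41.9/11.1) = 5964 × 1.328 = 7922 J.

Q ≈ 7920 J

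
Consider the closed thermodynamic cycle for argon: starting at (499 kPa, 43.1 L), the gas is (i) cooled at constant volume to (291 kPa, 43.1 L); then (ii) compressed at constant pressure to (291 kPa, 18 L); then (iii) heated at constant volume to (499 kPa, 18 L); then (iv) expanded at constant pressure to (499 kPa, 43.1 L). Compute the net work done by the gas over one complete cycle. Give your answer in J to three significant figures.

W_net ≈ 5220 J

Constant-volume legs do no work.
W(ii) = (291)(18 − 43.1) = -7304 J; W(iv) = (499)(43.1 − 18) = 12525 J.
W_net = -7304 + 12525 = 5221 J (the clockwise enclosed area).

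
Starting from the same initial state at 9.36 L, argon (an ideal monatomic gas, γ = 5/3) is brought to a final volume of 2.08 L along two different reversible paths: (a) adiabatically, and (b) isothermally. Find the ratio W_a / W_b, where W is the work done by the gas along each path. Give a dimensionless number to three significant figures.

W_a / W_b ≈ 1.72

Path (a) adiabatic: W = P₁V₁(1 − (V₁/V₂)^(γ−1))/(γ−1) → W_a/(P₁V₁) = -2.589.
Path (b) isothermal: W = P₁V₁ ln(V₂/V₁) → W_b/(P₁V₁) = -1.504.
W_a / W_b = -2.589 / -1.504 = 1.721.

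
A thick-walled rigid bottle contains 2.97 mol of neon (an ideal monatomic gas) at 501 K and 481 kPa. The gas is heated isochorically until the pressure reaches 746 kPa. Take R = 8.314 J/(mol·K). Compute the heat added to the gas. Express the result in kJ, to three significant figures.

Q ≈ 10.2 kJ

Constant volume ⇒ W = 0, so Q = ΔU = nCᵥΔT with Cᵥ = 3R/2 = 12.47 J/(mol·K).
At constant V, T₂/T₁ = P₂/P₁ ⇒ ΔT = T₁(P₂/P₁ − 1) = 501·(746/481 − 1) = 276 K.
ΔU = (2.97)(12.47)(276) = 10223 J.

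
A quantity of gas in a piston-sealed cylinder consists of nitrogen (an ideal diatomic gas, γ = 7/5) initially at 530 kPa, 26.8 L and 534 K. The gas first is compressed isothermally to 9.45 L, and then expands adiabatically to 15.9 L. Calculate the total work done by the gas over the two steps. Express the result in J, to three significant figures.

Step 1 (isothermal): W = P₁V₁ ln(V₂/V₁) = (14204) ln(9.45/26.8) = -14806 J.
After step 1: P = 1503 kPa, V = 9.45 L, T = 534 K.
Step 2 (adiabatic): W = (P₁V₁ − P₂V₂)/(γ−1) = (14204 − 11535)/0.4 = 6672 J.
W_total = -14806 + 6672 = -8134 J.

W_total ≈ -8130 J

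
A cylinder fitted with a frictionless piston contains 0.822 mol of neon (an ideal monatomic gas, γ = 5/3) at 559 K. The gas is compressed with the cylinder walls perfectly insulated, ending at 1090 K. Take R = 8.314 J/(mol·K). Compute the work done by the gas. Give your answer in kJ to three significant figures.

Adiabatic ⇒ Q = 0, so W_by = −ΔU = nCᵥ(T₁ − T₂).
Cᵥ = 3R/2 = 12.47 J/(mol·K).
W = (0.822)(12.47)(559 − 1090) = -5443 J.

W ≈ -5.44 kJ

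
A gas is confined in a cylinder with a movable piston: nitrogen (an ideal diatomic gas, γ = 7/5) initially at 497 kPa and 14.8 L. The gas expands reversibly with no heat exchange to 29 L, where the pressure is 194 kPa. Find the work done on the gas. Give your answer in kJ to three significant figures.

W ≈ -4.32 kJ

Adiabatic: W = (P₁V₁ − P₂V₂)/(γ − 1) with γ = 7/5.
P₁V₁ = 7356 J, P₂V₂ = 5626 J.
W = (7356 − 5626) / 0.4 = 4324 J.
Work on gas = −W_by = -4324 J.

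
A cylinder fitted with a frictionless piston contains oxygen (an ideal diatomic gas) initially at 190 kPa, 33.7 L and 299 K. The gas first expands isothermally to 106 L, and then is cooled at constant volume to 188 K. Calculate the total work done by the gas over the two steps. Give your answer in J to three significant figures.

W_total ≈ 7340 J

Step 1 (isothermal): W = P₁V₁ ln(V₂/V₁) = (6403) ln(106/33.7) = 7337 J.
Step 2 (isochoric): W = 0 (constant volume).
W_total = 7337 + 0 = 7337 J.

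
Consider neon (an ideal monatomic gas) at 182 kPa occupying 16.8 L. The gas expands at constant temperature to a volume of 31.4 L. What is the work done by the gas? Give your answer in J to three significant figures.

Isothermal: W = nRT ln(V₂/V₁) = P₁V₁ ln(V₂/V₁).
P₁V₁ = (182 kPa)(16.8 L) = 3058 J.
W = 3058 × ln(31.4/16.8) = 3058 × 0.6254
W_by_gas = 1912 J.

W ≈ 1910 J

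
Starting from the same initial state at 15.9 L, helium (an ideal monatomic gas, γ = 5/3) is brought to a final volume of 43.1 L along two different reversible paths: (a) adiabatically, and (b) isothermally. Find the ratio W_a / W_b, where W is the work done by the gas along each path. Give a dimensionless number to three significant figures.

Path (a) adiabatic: W = P₁V₁(1 − (V₁/V₂)^(γ−1))/(γ−1) → W_a/(P₁V₁) = 0.7284.
Path (b) isothermal: W = P₁V₁ ln(V₂/V₁) → W_b/(P₁V₁) = 0.9972.
W_a / W_b = 0.7284 / 0.9972 = 0.7305.

W_a / W_b ≈ 0.730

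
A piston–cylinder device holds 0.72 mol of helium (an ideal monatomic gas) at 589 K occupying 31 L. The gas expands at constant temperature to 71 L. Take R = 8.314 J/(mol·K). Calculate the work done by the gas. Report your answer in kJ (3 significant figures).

W ≈ 2.92 kJ

Isothermal: W = nRT ln(V₂/V₁).
W = (0.72)(8.314)(589) × ln(71/31)
  = 3526 × 0.8287
W_by_gas = 2922 J.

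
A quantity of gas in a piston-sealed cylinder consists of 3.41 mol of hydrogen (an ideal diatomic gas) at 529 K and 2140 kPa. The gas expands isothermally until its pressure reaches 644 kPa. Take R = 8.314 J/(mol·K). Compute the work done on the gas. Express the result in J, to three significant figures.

W ≈ -18000 J

Isothermal process: W = nRT ln(V₂/V₁) = nRT ln(P₁/P₂).
W = (3.41)(8.314)(529) × ln(2140/644)
  = 14998 × ln(3.323) = 14998 × 1.201
W_by_gas = 18010 J; work on gas = −W_by = -18010 J.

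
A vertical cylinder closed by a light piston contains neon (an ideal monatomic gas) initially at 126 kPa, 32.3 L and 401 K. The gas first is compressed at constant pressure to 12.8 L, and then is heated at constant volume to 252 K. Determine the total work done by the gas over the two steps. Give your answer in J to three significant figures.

Step 1 (isobaric): W = PΔV = (126 kPa)(12.8 − 32.3 L) = -2457 J.
Step 2 (isochoric): W = 0 (constant volume).
W_total = -2457 + 0 = -2457 J.

W_total ≈ -2460 J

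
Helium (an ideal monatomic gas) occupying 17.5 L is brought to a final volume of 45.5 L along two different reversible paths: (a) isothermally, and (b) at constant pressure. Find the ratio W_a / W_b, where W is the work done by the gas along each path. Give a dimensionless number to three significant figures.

W_a / W_b ≈ 0.597

Path (a) isothermal: W = P₁V₁ ln(V₂/V₁) → W_a/(P₁V₁) = 0.9555.
Path (b) isobaric: W = P₁(V₂ − V₁) → W_b/(P₁V₁) = 1.6.
W_a / W_b = 0.9555 / 1.6 = 0.5972.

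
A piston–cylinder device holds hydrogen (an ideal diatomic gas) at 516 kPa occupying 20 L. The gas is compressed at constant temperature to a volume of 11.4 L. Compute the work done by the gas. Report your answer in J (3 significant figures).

W ≈ -5800 J

Isothermal: W = nRT ln(V₂/V₁) = P₁V₁ ln(V₂/V₁).
P₁V₁ = (516 kPa)(20 L) = 10320 J.
W = 10320 × ln(11.4/20) = 10320 × -0.5621
W_by_gas = -5801 J.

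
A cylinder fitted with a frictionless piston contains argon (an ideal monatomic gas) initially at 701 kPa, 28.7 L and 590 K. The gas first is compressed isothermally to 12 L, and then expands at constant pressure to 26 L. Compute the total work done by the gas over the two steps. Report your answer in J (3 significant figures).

W_total ≈ 5930 J

Step 1 (isothermal): W = P₁V₁ ln(V₂/V₁) = (20119) ln(12/28.7) = -17543 J.
After step 1: P = 1677 kPa, V = 12 L, T = 590 K.
Step 2 (isobaric): W = PΔV = (1677 kPa)(26 − 12 L) = 23472 J.
W_total = -17543 + 23472 = 5929 J.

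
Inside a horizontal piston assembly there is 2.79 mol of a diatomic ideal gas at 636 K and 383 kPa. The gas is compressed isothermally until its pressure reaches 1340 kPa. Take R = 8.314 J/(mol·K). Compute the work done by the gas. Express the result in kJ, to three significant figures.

Isothermal process: W = nRT ln(V₂/V₁) = nRT ln(P₁/P₂).
W = (2.79)(8.314)(636) × ln(383/1340)
  = 14753 × ln(0.2858) = 14753 × -1.252
W_by_gas = -18476 J.

W ≈ -18.5 kJ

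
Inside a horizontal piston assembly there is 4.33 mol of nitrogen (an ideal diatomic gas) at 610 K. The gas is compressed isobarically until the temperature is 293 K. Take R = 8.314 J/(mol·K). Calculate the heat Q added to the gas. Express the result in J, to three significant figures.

Isobaric: W = nRΔT = (4.33)(8.314)(-317) = -11412 J.
ΔU = nCᵥΔT with Cᵥ = 5R/2: ΔU = (4.33)(20.79)(-317) = -28530 J.
Q = ΔU + W = -28530 − 11412 = -39942 J.

Q ≈ -39900 J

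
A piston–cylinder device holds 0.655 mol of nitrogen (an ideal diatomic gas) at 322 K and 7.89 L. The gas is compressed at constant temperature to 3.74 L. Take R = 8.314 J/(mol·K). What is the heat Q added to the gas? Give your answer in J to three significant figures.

Q ≈ -1310 J

Isothermal ⇒ ΔU = 0, so Q = W = nRT ln(V₂/V₁).
Q = (0.655)(8.314)(322) ln(3.74/7.89) = 1754 × -0.7465 = -1309 J.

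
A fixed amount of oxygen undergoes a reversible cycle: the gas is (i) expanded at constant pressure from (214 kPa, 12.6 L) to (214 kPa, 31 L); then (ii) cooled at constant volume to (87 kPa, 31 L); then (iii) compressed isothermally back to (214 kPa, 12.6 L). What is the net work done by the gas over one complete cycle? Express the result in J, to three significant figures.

W_net ≈ 1510 J

Leg (i): W = PΔV = (214)(31 − 12.6) = 3938 J.
Leg (ii): W = 0.
Leg (iii): W = PᵢVᵢ ln(V_f/Vᵢ) = (2697) ln(12.6/31) = -2428 J.
W_net = 3938 − 2428 = 1510 J.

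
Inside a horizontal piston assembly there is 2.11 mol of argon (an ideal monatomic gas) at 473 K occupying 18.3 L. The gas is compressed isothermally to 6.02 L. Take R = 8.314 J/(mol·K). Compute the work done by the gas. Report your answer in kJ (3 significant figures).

W ≈ -9.23 kJ

Isothermal: W = nRT ln(V₂/V₁).
W = (2.11)(8.314)(473) × ln(6.02/18.3)
  = 8298 × -1.112
W_by_gas = -9225 J.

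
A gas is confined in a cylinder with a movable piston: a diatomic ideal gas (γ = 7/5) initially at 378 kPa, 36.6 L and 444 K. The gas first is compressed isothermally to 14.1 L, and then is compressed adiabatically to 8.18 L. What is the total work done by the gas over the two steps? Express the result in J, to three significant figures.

Step 1 (isothermal): W = P₁V₁ ln(V₂/V₁) = (13835) ln(14.1/36.6) = -13197 J.
After step 1: P = 981.2 kPa, V = 14.1 L, T = 444 K.
Step 2 (adiabatic): W = (P₁V₁ − P₂V₂)/(γ−1) = (13835 − 17201)/0.4 = -8416 J.
W_total = -13197 − 8416 = -21613 J.

W_total ≈ -21600 J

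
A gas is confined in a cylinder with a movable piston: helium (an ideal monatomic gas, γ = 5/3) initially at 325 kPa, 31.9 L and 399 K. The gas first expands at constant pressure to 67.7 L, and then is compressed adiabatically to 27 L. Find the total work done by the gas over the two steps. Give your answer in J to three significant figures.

W_total ≈ -16300 J

Step 1 (isobaric): W = PΔV = (325 kPa)(67.7 − 31.9 L) = 11635 J.
After step 1: P = 325 kPa, V = 67.7 L, T = 846.8 K.
Step 2 (adiabatic): W = (P₁V₁ − P₂V₂)/(γ−1) = (22002 − 40609)/0.667 = -27910 J.
W_total = 11635 − 27910 = -16275 J.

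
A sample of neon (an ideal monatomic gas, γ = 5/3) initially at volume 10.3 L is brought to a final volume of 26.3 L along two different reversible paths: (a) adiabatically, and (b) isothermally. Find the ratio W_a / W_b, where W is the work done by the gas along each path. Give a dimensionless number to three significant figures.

W_a / W_b ≈ 0.744

Path (a) adiabatic: W = P₁V₁(1 − (V₁/V₂)^(γ−1))/(γ−1) → W_a/(P₁V₁) = 0.6971.
Path (b) isothermal: W = P₁V₁ ln(V₂/V₁) → W_b/(P₁V₁) = 0.9374.
W_a / W_b = 0.6971 / 0.9374 = 0.7436.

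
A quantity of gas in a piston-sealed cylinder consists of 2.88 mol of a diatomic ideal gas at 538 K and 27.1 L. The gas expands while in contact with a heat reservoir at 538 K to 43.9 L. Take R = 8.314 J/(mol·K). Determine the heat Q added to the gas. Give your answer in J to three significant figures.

Isothermal ⇒ ΔU = 0, so Q = W = nRT ln(V₂/V₁).
Q = (2.88)(8.314)(538) ln(43.9/27.1) = 12882 × 0.4824 = 6214 J.

Q ≈ 6210 J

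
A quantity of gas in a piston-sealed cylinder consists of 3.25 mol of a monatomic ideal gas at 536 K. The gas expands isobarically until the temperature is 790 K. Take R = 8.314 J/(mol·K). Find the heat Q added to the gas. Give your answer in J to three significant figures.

Isobaric: W = nRΔT = (3.25)(8.314)(254) = 6863 J.
ΔU = nCᵥΔT with Cᵥ = 3R/2: ΔU = (3.25)(12.47)(254) = 10295 J.
Q = ΔU + W = 10295 + 6863 = 17158 J.

Q ≈ 17200 J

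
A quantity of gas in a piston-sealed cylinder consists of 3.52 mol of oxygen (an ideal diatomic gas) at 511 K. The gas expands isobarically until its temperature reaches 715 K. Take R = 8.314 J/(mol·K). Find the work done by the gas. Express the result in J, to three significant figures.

W ≈ 5970 J

Isobaric: W = P ΔV = nR ΔT.
W = (3.52)(8.314)(715 − 511) = 5970 J.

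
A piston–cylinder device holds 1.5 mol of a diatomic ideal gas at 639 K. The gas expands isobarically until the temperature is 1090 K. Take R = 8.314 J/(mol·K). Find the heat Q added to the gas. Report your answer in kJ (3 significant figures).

Q ≈ 19.7 kJ

Isobaric: W = nRΔT = (1.5)(8.314)(451) = 5624 J.
ΔU = nCᵥΔT with Cᵥ = 5R/2: ΔU = (1.5)(20.79)(451) = 14061 J.
Q = ΔU + W = 14061 + 5624 = 19685 J.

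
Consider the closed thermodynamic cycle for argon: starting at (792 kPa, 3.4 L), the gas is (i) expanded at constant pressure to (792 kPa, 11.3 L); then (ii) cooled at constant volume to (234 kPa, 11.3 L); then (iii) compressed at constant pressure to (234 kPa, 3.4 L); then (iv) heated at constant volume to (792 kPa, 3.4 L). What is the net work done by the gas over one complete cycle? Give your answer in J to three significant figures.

Constant-volume legs do no work.
W(i) = (792)(11.3 − 3.4) = 6257 J; W(iii) = (234)(3.4 − 11.3) = -1849 J.
W_net = 6257 − 1849 = 4408 J (the clockwise enclosed area).

W_net ≈ 4410 J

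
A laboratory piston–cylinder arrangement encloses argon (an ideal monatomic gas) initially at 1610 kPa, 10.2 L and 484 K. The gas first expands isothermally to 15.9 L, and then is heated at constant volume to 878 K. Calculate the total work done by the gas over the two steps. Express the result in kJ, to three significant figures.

Step 1 (isothermal): W = P₁V₁ ln(V₂/V₁) = (16422) ln(15.9/10.2) = 7290 J.
Step 2 (isochoric): W = 0 (constant volume).
W_total = 7290 + 0 = 7290 J.

W_total ≈ 7.29 kJ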